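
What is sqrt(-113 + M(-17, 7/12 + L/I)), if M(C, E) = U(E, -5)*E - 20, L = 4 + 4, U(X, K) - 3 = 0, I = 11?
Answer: 3*I*sqrt(6941)/22 ≈ 11.361*I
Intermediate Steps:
U(X, K) = 3 (U(X, K) = 3 + 0 = 3)
L = 8
M(C, E) = -20 + 3*E (M(C, E) = 3*E - 20 = -20 + 3*E)
sqrt(-113 + M(-17, 7/12 + L/I)) = sqrt(-113 + (-20 + 3*(7/12 + 8/11))) = sqrt(-113 + (-20 + 3*(173/132))) = sqrt(-113 + (-20 + 173/44)) = sqrt(-113 - 707/44) = sqrt(-5679/44) = 3*I*sqrt(6941)/22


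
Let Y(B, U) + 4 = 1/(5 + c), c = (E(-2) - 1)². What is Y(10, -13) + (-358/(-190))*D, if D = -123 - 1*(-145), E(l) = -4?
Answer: 21367/570 ≈ 37.486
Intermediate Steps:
D = 22 (D = -123 + 145 = 22)
c = 25 (c = (-4 - 1)² = (-5)² = 25)
Y(B, U) = -119/30 (Y(B, U) = -4 + 1/(5 + 25) = -4 + 1/30 = -119/30)
Y(10, -13) + (-358/(-190))*D = -119/30 - 358/(-190)*22 = -119/30 - 358*(-1/190)*22 = -119/30 + (179/95)*22 = -119/30 + 3938/95 = 21367/570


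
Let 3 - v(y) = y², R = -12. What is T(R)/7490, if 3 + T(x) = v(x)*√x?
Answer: -3/7490 - 141*I*√3/3745 ≈ -0.00040053 - 0.065212*I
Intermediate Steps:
v(y) = 3 - y²
T(x) = -3 + √x*(3 - x²) (T(x) = -3 + (3 - x²)*√x = -3 + √x*(3 - x²))
T(R)/7490 = (-3 + √(-12)*(3 - 1*(-12)²))/7490 = (-3 + (2*I*√3)*(3 - 1*144))*(1/7490) = (-3 + (2*I*√3)*(3 - 144))*(1/7490) = (-3 + (2*I*√3)*(-141))*(1/7490) = (-3 - 282*I*√3)*(1/7490) = -3/7490 - 141*I*√3/3745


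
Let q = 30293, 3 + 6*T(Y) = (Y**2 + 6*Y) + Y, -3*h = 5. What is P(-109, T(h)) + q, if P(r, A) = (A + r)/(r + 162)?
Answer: 86692573/2862 ≈ 30291.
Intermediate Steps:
h = -5/3 (h = -1/3*5 = -5/3 ≈ -1.6667)
T(Y) = -1/2 + Y**2/6 + 7*Y/6 (T(Y) = -1/2 + ((Y**2 + 6*Y) + Y)/6 = -1/2 + (Y**2 + 7*Y)/6 = -1/2 + (Y**2/6 + 7*Y/6) = -1/2 + Y**2/6 + 7*Y/6)
P(r, A) = (A + r)/(162 + r)
P(-109, T(h)) + q = ((-1/2 + (-5/3)**2/6 + (7/6)*(-5/3)) - 109)/(162 - 109) + 30293 = ((-1/2 + (1/6)*(25/9) - 35/18) - 109)/53 + 30293 = ((-1/2 + 25/54 - 35/18) - 109)/53 + 30293 = (-107/54 - 109)/53 + 30293 = (1/53)*(-5993/54) + 30293 = -5993/2862 + 30293 = 86692573/2862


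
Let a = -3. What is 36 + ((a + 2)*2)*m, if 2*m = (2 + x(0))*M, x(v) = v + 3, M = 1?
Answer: 31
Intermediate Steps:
x(v) = 3 + v
m = 5/2 (m = ((2 + (3 + 0))*1)/2 = ((2 + 3)*1)/2 = (5*1)/2 = (½)*5 = 5/2 ≈ 2.5000)
36 + ((a + 2)*2)*m = 36 + ((-3 + 2)*2)*(5/2) = 36 - 1*2*(5/2) = 36 - 2*5/2 = 36 - 5 = 31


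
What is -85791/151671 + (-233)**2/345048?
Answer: -7122648683/17444591736 ≈ -0.40830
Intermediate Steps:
-85791/151671 + (-233)**2/345048 = -85791*1/151671 + 54289*(1/345048) = -28597/50557 + 54289/345048 = -7122648683/17444591736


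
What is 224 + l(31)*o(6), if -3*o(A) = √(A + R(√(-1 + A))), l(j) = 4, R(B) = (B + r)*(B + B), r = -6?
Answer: 224 - 8*√(4 - 3*√5)/3 ≈ 224.0 - 4.3884*I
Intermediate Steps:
R(B) = 2*B*(-6 + B) (R(B) = (B - 6)*(B + B) = (-6 + B)*(2*B) = 2*B*(-6 + B))
o(A) = -√(A + 2*√(-1 + A)*(-6 + √(-1 + A)))/3
224 + l(31)*o(6) = 224 + 4*(-√(-2 - 12*√(-1 + 6) + 3*6)/3) = 224 + 4*(-√(-2 - 12*√5 + 18)/3) = 224 + 4*(-√(16 - 12*√5)/3) = 224 - 4*√(16 - 12*√5)/3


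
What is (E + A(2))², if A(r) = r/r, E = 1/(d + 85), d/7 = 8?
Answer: 20164/19881 ≈ 1.0142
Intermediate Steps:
d = 56 (d = 7*8 = 56)
E = 1/141 (E = 1/(56 + 85) = 1/141 ≈ 0.0070922)
A(r) = 1
(E + A(2))² = (1/141 + 1)² = (142/141)² = 20164/19881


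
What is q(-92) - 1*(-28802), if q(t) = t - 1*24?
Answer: 28686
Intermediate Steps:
q(t) = -24 + t (q(t) = t - 24 = -24 + t)
q(-92) - 1*(-28802) = (-24 - 92) - 1*(-28802) = -116 + 28802 = 28686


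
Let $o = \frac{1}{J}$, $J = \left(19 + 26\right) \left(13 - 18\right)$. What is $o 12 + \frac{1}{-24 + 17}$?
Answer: $- \frac{103}{525} \approx -0.19619$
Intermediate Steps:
$J = -225$ ($J = 45 \left(-5\right) = -225$)
$o = - \frac{1}{225}$ ($o = \frac{1}{-225} = - \frac{1}{225} \approx -0.0044444$)
$o 12 + \frac{1}{-24 + 17} = \left(- \frac{1}{225}\right) 12 + \frac{1}{-24 + 17} = - \frac{4}{75} + \frac{1}{-7} = - \frac{4}{75} - \frac{1}{7} = - \frac{103}{525}$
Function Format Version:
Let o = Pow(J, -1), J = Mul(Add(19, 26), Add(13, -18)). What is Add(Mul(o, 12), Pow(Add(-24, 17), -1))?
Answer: Rational(-103, 525) ≈ -0.19619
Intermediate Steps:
J = -225 (J = Mul(45, -5) = -225)
o = Rational(-1, 225) (o = Pow(-225, -1) = Rational(-1, 225) ≈ -0.0044444)
Add(Mul(o, 12), Pow(Add(-24, 17), -1)) = Add(Mul(Rational(-1, 225), 12), Pow(Add(-24, 17), -1)) = Add(Rational(-4, 75), Pow(-7, -1)) = Add(Rational(-4, 75), Rational(-1, 7)) = Rational(-103, 525)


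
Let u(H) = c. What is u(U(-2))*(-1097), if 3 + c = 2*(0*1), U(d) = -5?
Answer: 3291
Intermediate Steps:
c = -3 (c = -3 + 2*(0*1) = -3 + 2*0 = -3 + 0 = -3)
u(H) = -3
u(U(-2))*(-1097) = -3*(-1097) = 3291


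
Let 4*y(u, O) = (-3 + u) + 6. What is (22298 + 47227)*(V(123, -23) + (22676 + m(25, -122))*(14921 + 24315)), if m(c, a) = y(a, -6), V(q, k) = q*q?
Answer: 61777369967850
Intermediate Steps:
V(q, k) = q**2
y(u, O) = 3/4 + u/4 (y(u, O) = ((-3 + u) + 6)/4 = (3 + u)/4 = 3/4 + u/4)
m(c, a) = 3/4 + a/4
(22298 + 47227)*(V(123, -23) + (22676 + m(25, -122))*(14921 + 24315)) = (22298 + 47227)*(123**2 + (22676 + (3/4 + (1/4)*(-122)))*(14921 + 24315)) = 69525*(15129 + (22676 + (3/4 - 61/2))*39236) = 69525*(15129 + (22676 - 119/4)*39236) = 69525*(15129 + (90585/4)*39236) = 69525*(15129 + 888548265) = 69525*888563394 = 61777369967850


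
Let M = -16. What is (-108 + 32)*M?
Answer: 1216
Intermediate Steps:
(-108 + 32)*M = (-108 + 32)*(-16) = -76*(-16) = 1216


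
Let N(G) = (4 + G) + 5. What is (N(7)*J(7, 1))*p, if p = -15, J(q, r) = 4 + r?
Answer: -1200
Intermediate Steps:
N(G) = 9 + G
(N(7)*J(7, 1))*p = ((9 + 7)*(4 + 1))*(-15) = (16*5)*(-15) = 80*(-15) = -1200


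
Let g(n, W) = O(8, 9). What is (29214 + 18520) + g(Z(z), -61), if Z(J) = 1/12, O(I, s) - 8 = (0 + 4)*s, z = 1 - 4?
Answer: 47778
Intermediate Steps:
z = -3
O(I, s) = 8 + 4*s (O(I, s) = 8 + (0 + 4)*s = 8 + 4*s)
Z(J) = 1/12
g(n, W) = 44 (g(n, W) = 8 + 4*9 = 8 + 36 = 44)
(29214 + 18520) + g(Z(z), -61) = (29214 + 18520) + 44 = 47734 + 44 = 47778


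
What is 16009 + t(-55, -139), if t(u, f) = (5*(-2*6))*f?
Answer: 24349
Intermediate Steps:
t(u, f) = -60*f (t(u, f) = (5*(-12))*f = -60*f)
16009 + t(-55, -139) = 16009 - 60*(-139) = 16009 + 8340 = 24349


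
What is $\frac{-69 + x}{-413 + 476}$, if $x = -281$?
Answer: $- \frac{50}{9} \approx -5.5556$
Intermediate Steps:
$\frac{-69 + x}{-413 + 476} = \frac{-69 - 281}{-413 + 476} = - \frac{350}{63} = \left(-350\right) \frac{1}{63} = - \frac{50}{9}$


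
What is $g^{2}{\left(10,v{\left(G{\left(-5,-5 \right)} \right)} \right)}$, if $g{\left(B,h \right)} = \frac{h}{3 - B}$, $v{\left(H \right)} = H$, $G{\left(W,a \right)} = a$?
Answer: $\frac{25}{49} \approx 0.5102$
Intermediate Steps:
$g^{2}{\left(10,v{\left(G{\left(-5,-5 \right)} \right)} \right)} = \left(\left(-1\right) \left(-5\right) \frac{1}{-3 + 10}\right)^{2} = \left(\left(-1\right) \left(-5\right) \frac{1}{7}\right)^{2} = \left(\frac{5}{7}\right)^{2} = \frac{25}{49}$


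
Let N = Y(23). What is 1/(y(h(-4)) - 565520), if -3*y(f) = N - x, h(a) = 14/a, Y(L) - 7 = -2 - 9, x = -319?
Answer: -1/565625 ≈ -1.7680e-6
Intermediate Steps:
Y(L) = -4 (Y(L) = 7 + (-2 - 9) = 7 - 11 = -4)
N = -4
y(f) = -105 (y(f) = -(-4 - 1*(-319))/3 = -(-4 + 319)/3 = -⅓*315 = -105)
1/(y(h(-4)) - 565520) = 1/(-105 - 565520) = 1/(-565625) = -1/565625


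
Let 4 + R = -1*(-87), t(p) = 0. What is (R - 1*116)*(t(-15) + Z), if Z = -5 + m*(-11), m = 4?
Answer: 1617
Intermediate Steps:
R = 83 (R = -4 - 1*(-87) = -4 + 87 = 83)
Z = -49 (Z = -5 + 4*(-11) = -5 - 44 = -49)
(R - 1*116)*(t(-15) + Z) = (83 - 1*116)*(0 - 49) = (83 - 116)*(-49) = -33*(-49) = 1617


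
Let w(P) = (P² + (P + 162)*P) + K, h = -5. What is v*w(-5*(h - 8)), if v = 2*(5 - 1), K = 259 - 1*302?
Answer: 151496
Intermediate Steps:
K = -43 (K = 259 - 302 = -43)
w(P) = -43 + P² + P*(162 + P) (w(P) = (P² + (P + 162)*P) - 43 = (P² + (162 + P)*P) - 43 = (P² + P*(162 + P)) - 43 = -43 + P² + P*(162 + P))
v = 8 (v = 2*4 = 8)
v*w(-5*(h - 8)) = 8*(-43 + 2*(-5*(-5 - 8))² + 162*(-5*(-5 - 8))) = 8*(-43 + 2*(-5*(-13))² + 162*(-5*(-13))) = 8*(-43 + 2*65² + 162*65) = 8*(-43 + 2*4225 + 10530) = 8*(-43 + 8450 + 10530) = 8*18937 = 151496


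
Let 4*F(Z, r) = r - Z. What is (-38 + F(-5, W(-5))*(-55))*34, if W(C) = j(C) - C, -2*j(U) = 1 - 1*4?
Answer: -26673/4 ≈ -6668.3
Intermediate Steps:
j(U) = 3/2 (j(U) = -(1 - 1*4)/2 = -(1 - 4)/2 = -½*(-3) = 3/2)
W(C) = 3/2 - C
F(Z, r) = -Z/4 + r/4 (F(Z, r) = (r - Z)/4 = -Z/4 + r/4)
(-38 + F(-5, W(-5))*(-55))*34 = (-38 + (-¼*(-5) + (3/2 - 1*(-5))/4)*(-55))*34 = (-38 + (5/4 + (3/2 + 5)/4)*(-55))*34 = (-38 + (5/4 + (¼)*(13/2))*(-55))*34 = (-38 + (5/4 + 13/8)*(-55))*34 = (-38 + (23/8)*(-55))*34 = (-38 - 1265/8)*34 = -1569/8*34 = -26673/4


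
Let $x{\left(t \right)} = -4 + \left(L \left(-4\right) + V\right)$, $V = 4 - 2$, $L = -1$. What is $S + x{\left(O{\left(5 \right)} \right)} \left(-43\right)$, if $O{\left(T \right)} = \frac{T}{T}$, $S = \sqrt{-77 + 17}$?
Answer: $-86 + 2 i \sqrt{15} \approx -86.0 + 7.746 i$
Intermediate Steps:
$S = 2 i \sqrt{15}$ ($S = \sqrt{-60} = 2 i \sqrt{15} \approx 7.746 i$)
$O{\left(T \right)} = 1$
$V = 2$
$x{\left(t \right)} = 2$ ($x{\left(t \right)} = -4 + \left(\left(-1\right) \left(-4\right) + 2\right) = -4 + \left(4 + 2\right) = -4 + 6 = 2$)
$S + x{\left(O{\left(5 \right)} \right)} \left(-43\right) = 2 i \sqrt{15} + 2 \left(-43\right) = 2 i \sqrt{15} - 86 = -86 + 2 i \sqrt{15}$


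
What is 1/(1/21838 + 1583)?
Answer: 21838/34569555 ≈ 0.00063171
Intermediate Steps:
1/(1/21838 + 1583) = 1/(34569555/21838) = 21838/34569555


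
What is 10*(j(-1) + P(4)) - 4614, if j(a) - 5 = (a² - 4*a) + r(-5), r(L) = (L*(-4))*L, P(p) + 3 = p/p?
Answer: -5534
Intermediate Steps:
P(p) = -2 (P(p) = -3 + p/p = -3 + 1 = -2)
r(L) = -4*L² (r(L) = (-4*L)*L = -4*L²)
j(a) = -95 + a² - 4*a (j(a) = 5 + ((a² - 4*a) - 4*(-5)²) = 5 + ((a² - 4*a) - 4*25) = 5 + ((a² - 4*a) - 100) = 5 + (-100 + a² - 4*a) = -95 + a² - 4*a)
10*(j(-1) + P(4)) - 4614 = 10*((-95 + (-1)² - 4*(-1)) - 2) - 4614 = 10*((-95 + 1 + 4) - 2) - 4614 = 10*(-90 - 2) - 4614 = 10*(-92) - 4614 = -920 - 4614 = -5534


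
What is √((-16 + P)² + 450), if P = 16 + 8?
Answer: √514 ≈ 22.672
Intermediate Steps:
P = 24
√((-16 + P)² + 450) = √((-16 + 24)² + 450) = √(8² + 450) = √(64 + 450) = √514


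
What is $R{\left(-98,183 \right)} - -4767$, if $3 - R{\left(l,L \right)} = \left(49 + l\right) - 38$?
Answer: $4857$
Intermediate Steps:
$R{\left(l,L \right)} = -8 - l$ ($R{\left(l,L \right)} = 3 - \left(\left(49 + l\right) - 38\right) = 3 - \left(11 + l\right) = -8 - l$)
$R{\left(-98,183 \right)} - -4767 = \left(-8 - -98\right) - -4767 = \left(-8 + 98\right) + 4767 = 90 + 4767 = 4857$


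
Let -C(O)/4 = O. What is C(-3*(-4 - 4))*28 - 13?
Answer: -2701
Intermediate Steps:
C(O) = -4*O
C(-3*(-4 - 4))*28 - 13 = -(-12)*(-4 - 4)*28 - 13 = -(-12)*(-8)*28 - 13 = -4*24*28 - 13 = -96*28 - 13 = -2688 - 13 = -2701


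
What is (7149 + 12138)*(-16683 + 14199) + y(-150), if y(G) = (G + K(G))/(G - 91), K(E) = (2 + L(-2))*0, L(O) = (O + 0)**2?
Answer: -11546046678/241 ≈ -4.7909e+7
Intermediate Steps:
L(O) = O**2
K(E) = 0 (K(E) = (2 + (-2)**2)*0 = (2 + 4)*0 = 6*0 = 0)
y(G) = G/(-91 + G) (y(G) = (G + 0)/(G - 91) = G/(-91 + G))
(7149 + 12138)*(-16683 + 14199) + y(-150) = (7149 + 12138)*(-16683 + 14199) - 150/(-91 - 150) = 19287*(-2484) - 150/(-241) = -47908908 - 150*(-1/241) = -47908908 + 150/241 = -11546046678/241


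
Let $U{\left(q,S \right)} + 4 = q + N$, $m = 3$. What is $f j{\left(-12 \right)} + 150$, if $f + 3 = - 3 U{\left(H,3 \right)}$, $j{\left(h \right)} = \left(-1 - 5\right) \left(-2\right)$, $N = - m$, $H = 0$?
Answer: $366$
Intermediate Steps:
$N = -3$ ($N = \left(-1\right) 3 = -3$)
$j{\left(h \right)} = 12$ ($j{\left(h \right)} = \left(-6\right) \left(-2\right) = 12$)
$U{\left(q,S \right)} = -7 + q$ ($U{\left(q,S \right)} = -4 + \left(q - 3\right) = -4 + \left(-3 + q\right) = -7 + q$)
$f = 18$ ($f = -3 - 3 \left(-7 + 0\right) = -3 - -21 = -3 + 21 = 18$)
$f j{\left(-12 \right)} + 150 = 18 \cdot 12 + 150 = 216 + 150 = 366$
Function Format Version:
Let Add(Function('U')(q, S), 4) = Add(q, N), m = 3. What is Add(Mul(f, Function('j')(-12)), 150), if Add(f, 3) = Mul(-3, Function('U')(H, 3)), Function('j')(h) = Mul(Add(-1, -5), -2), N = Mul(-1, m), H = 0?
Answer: 366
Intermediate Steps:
N = -3 (N = Mul(-1, 3) = -3)
Function('j')(h) = 12 (Function('j')(h) = Mul(-6, -2) = 12)
Function('U')(q, S) = Add(-7, q) (Function('U')(q, S) = Add(-4, Add(q, -3)) = Add(-4, Add(-3, q)) = Add(-7, q))
f = 18 (f = Add(-3, Mul(-3, Add(-7, 0))) = Add(-3, Mul(-3, -7)) = Add(-3, 21) = 18)
Add(Mul(f, Function('j')(-12)), 150) = Add(Mul(18, 12), 150) = Add(216, 150) = 366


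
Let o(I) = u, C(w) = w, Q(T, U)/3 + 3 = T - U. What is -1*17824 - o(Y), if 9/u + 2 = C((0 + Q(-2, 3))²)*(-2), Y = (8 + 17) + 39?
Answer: -20568887/1154 ≈ -17824.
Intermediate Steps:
Q(T, U) = -9 - 3*U + 3*T (Q(T, U) = -9 + 3*(T - U) = -9 + (-3*U + 3*T) = -9 - 3*U + 3*T)
Y = 64 (Y = 25 + 39 = 64)
u = -9/1154 (u = 9/(-2 + (0 + (-9 - 3*3 + 3*(-2)))²*(-2)) = 9/(-2 + (0 + (-9 - 9 - 6))²*(-2)) = 9/(-2 + (0 - 24)²*(-2)) = 9/(-2 + (-24)²*(-2)) = 9/(-2 + 576*(-2)) = 9/(-2 - 1152) = 9/(-1154) = 9*(-1/1154) = -9/1154 ≈ -0.0077990)
o(I) = -9/1154
-1*17824 - o(Y) = -1*17824 - 1*(-9/1154) = -17824 + 9/1154 = -20568887/1154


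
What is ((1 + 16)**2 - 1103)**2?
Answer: 662596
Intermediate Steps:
((1 + 16)**2 - 1103)**2 = (17**2 - 1103)**2 = (289 - 1103)**2 = (-814)**2 = 662596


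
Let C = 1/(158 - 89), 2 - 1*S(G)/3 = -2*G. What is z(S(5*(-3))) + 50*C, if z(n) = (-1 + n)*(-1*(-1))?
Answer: -5815/69 ≈ -84.275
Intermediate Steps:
S(G) = 6 + 6*G (S(G) = 6 - (-6)*G = 6 + 6*G)
C = 1/69 ≈ 0.014493
z(n) = -1 + n (z(n) = (-1 + n)*1 = -1 + n)
z(S(5*(-3))) + 50*C = (-1 + (6 + 6*(5*(-3)))) + 50*(1/69) = (-1 + (6 + 6*(-15))) + 50/69 = (-1 + (6 - 90)) + 50/69 = (-1 - 84) + 50/69 = -85 + 50/69 = -5815/69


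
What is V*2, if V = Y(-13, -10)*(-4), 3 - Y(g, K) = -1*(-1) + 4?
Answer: 16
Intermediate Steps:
Y(g, K) = -2 (Y(g, K) = 3 - (-1*(-1) + 4) = 3 - (1 + 4) = 3 - 1*5 = 3 - 5 = -2)
V = 8 (V = -2*(-4) = 8)
V*2 = 8*2 = 16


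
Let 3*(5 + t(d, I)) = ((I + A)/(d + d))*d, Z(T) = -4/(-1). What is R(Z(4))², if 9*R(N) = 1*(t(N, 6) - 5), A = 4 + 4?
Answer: 529/729 ≈ 0.72565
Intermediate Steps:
A = 8
Z(T) = 4 (Z(T) = -4*(-1) = 4)
t(d, I) = -11/3 + I/6 (t(d, I) = -5 + (((I + 8)/(d + d))*d)/3 = -5 + (((8 + I)/((2*d)))*d)/3 = -5 + (((8 + I)*(1/(2*d)))*d)/3 = -5 + (((8 + I)/(2*d))*d)/3 = -5 + (4 + I/2)/3 = -5 + (4/3 + I/6) = -11/3 + I/6)
R(N) = -23/27 (R(N) = (1*((-11/3 + (⅙)*6) - 5))/9 = (1*((-11/3 + 1) - 5))/9 = (1*(-8/3 - 5))/9 = (1*(-23/3))/9 = (⅑)*(-23/3) = -23/27)
R(Z(4))² = (-23/27)² = 529/729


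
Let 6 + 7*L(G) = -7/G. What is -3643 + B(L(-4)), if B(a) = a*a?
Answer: -2855823/784 ≈ -3642.6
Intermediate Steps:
L(G) = -6/7 - 1/G (L(G) = -6/7 + (-7/G)/7 = -6/7 - 1/G)
B(a) = a**2
-3643 + B(L(-4)) = -3643 + (-6/7 - 1/(-4))**2 = -3643 + (-6/7 - 1*(-1/4))**2 = -3643 + (-6/7 + 1/4)**2 = -3643 + (-17/28)**2 = -3643 + 289/784 = -2855823/784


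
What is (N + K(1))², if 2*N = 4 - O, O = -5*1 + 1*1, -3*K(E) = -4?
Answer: 256/9 ≈ 28.444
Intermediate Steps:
K(E) = 4/3 (K(E) = -⅓*(-4) = 4/3)
O = -4 (O = -5 + 1 = -4)
N = 4 (N = (4 - 1*(-4))/2 = (4 + 4)/2 = (½)*8 = 4)
(N + K(1))² = (4 + 4/3)² = (16/3)² = 256/9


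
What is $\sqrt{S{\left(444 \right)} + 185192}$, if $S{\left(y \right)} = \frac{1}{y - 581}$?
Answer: $\frac{\sqrt{3475868511}}{137} \approx 430.34$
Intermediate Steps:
$S{\left(y \right)} = \frac{1}{-581 + y}$
$\sqrt{S{\left(444 \right)} + 185192} = \sqrt{\frac{1}{-581 + 444} + 185192} = \sqrt{\frac{1}{-137} + 185192} = \sqrt{- \frac{1}{137} + 185192} = \sqrt{\frac{25371303}{137}} = \frac{\sqrt{3475868511}}{137}$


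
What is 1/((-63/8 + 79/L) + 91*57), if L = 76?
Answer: 152/787385 ≈ 0.00019304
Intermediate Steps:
1/((-63/8 + 79/L) + 91*57) = 1/((-63/8 + 79/76) + 91*57) = 1/((-63*⅛ + 79*(1/76)) + 5187) = 1/((-63/8 + 79/76) + 5187) = 1/(-1039/152 + 5187) = 1/(787385/152) = 152/787385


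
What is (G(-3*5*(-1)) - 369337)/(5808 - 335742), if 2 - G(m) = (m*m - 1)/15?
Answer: 503659/449910 ≈ 1.1195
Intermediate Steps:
G(m) = 31/15 - m²/15 (G(m) = 2 - (m*m - 1)/15 = 2 - (m² - 1)/15 = 2 - (-1 + m²)/15 = 2 - (-1/15 + m²/15) = 2 + (1/15 - m²/15) = 31/15 - m²/15)
(G(-3*5*(-1)) - 369337)/(5808 - 335742) = ((31/15 - (-3*5*(-1))²/15) - 369337)/(5808 - 335742) = ((31/15 - (-15*(-1))²/15) - 369337)/(-329934) = ((31/15 - 1/15*15²) - 369337)*(-1/329934) = ((31/15 - 1/15*225) - 369337)*(-1/329934) = ((31/15 - 15) - 369337)*(-1/329934) = (-194/15 - 369337)*(-1/329934) = -5540249/15*(-1/329934) = 503659/449910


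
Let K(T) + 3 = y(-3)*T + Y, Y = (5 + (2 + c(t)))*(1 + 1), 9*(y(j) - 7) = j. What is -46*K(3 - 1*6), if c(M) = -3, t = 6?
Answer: 690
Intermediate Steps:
y(j) = 7 + j/9
Y = 8 (Y = (5 + (2 - 3))*(1 + 1) = (5 - 1)*2 = 4*2 = 8)
K(T) = 5 + 20*T/3 (K(T) = -3 + ((7 + (1/9)*(-3))*T + 8) = -3 + ((7 - 1/3)*T + 8) = -3 + (20*T/3 + 8) = -3 + (8 + 20*T/3) = 5 + 20*T/3)
-46*K(3 - 1*6) = -46*(5 + 20*(3 - 1*6)/3) = -46*(5 + 20*(3 - 6)/3) = -46*(5 + (20/3)*(-3)) = -46*(5 - 20) = -46*(-15) = 690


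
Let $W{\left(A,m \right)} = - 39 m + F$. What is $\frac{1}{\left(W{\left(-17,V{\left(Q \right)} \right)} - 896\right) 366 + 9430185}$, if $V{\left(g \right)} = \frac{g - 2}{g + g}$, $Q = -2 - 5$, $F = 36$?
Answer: $\frac{7}{63743742} \approx 1.0981 \cdot 10^{-7}$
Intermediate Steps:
$Q = -7$
$V{\left(g \right)} = \frac{-2 + g}{2 g}$
$W{\left(A,m \right)} = 36 - 39 m$ ($W{\left(A,m \right)} = - 39 m + 36 = 36 - 39 m$)
$\frac{1}{\left(W{\left(-17,V{\left(Q \right)} \right)} - 896\right) 366 + 9430185} = \frac{1}{\left(\left(36 - 39 \frac{-2 - 7}{2 \left(-7\right)}\right) - 896\right) 366 + 9430185} = \frac{1}{\left(\left(36 - 39 \cdot \frac{1}{2} \left(- \frac{1}{7}\right) \left(-9\right)\right) - 896\right) 366 + 9430185} = \frac{1}{\left(\left(36 - \frac{351}{14}\right) - 896\right) 366 + 9430185} = \frac{1}{\left(\frac{153}{14} - 896\right) 366 + 9430185} = \frac{1}{\left(- \frac{12391}{14}\right) 366 + 9430185} = \frac{1}{- \frac{2267553}{7} + 9430185} = \frac{1}{\frac{63743742}{7}} = \frac{7}{63743742}$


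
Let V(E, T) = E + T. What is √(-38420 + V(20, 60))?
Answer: 6*I*√1065 ≈ 195.81*I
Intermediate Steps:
√(-38420 + V(20, 60)) = √(-38420 + (20 + 60)) = √(-38420 + 80) = √(-38340) = 6*I*√1065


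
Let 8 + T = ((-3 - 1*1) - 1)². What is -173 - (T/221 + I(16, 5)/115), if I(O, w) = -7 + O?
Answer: -258867/1495 ≈ -173.16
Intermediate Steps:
T = 17 (T = -8 + ((-3 - 1*1) - 1)² = -8 + ((-3 - 1) - 1)² = -8 + (-4 - 1)² = -8 + (-5)² = -8 + 25 = 17)
-173 - (T/221 + I(16, 5)/115) = -173 - (17/221 + (-7 + 16)/115) = -173 - (17*(1/221) + 9*(1/115)) = -173 - (1/13 + 9/115) = -173 - 1*232/1495 = -173 - 232/1495 = -258867/1495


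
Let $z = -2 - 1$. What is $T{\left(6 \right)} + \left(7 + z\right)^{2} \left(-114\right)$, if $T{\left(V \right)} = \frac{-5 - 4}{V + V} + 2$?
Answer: $- \frac{7291}{4} \approx -1822.8$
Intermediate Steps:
$z = -3$ ($z = -2 - 1 = -3$)
$T{\left(V \right)} = 2 - \frac{9}{2 V}$ ($T{\left(V \right)} = - \frac{9}{2 V} + 2 = 2 - \frac{9}{2 V}$)
$T{\left(6 \right)} + \left(7 + z\right)^{2} \left(-114\right) = \left(2 - \frac{9}{2 \cdot 6}\right) + \left(7 - 3\right)^{2} \left(-114\right) = \left(2 - \frac{3}{4}\right) + 4^{2} \left(-114\right) = \left(2 - \frac{3}{4}\right) + 16 \left(-114\right) = \frac{5}{4} - 1824 = - \frac{7291}{4}$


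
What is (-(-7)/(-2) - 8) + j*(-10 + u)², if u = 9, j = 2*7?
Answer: 5/2 ≈ 2.5000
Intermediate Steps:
j = 14
(-(-7)/(-2) - 8) + j*(-10 + u)² = (-(-7)/(-2) - 8) + 14*(-10 + 9)² = (-(-7)*(-1)/2 - 8) + 14*(-1)² = (-1*7/2 - 8) + 14*1 = (-7/2 - 8) + 14 = -23/2 + 14 = 5/2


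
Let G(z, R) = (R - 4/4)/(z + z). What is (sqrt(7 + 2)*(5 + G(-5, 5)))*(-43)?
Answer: -2967/5 ≈ -593.40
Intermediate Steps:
G(z, R) = (-1 + R)/(2*z) (G(z, R) = (R - 4*1/4)/((2*z)) = (R - 1)*(1/(2*z)) = (-1 + R)*(1/(2*z)) = (-1 + R)/(2*z))
(sqrt(7 + 2)*(5 + G(-5, 5)))*(-43) = (sqrt(7 + 2)*(5 + (1/2)*(-1 + 5)/(-5)))*(-43) = (sqrt(9)*(5 + (1/2)*(-1/5)*4))*(-43) = (3*(5 - 2/5))*(-43) = (3*(23/5))*(-43) = (69/5)*(-43) = -2967/5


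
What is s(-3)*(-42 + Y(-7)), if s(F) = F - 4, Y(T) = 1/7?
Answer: 293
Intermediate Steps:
Y(T) = ⅐
s(F) = -4 + F
s(-3)*(-42 + Y(-7)) = (-4 - 3)*(-42 + ⅐) = -7*(-293/7) = 293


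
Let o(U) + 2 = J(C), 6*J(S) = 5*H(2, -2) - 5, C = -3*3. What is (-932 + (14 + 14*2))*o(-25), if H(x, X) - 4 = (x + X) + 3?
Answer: -2670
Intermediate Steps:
H(x, X) = 7 + X + x (H(x, X) = 4 + ((x + X) + 3) = 4 + ((X + x) + 3) = 4 + (3 + X + x) = 7 + X + x)
C = -9
J(S) = 5 (J(S) = (5*(7 - 2 + 2) - 5)/6 = (5*7 - 5)/6 = (35 - 5)/6 = (⅙)*30 = 5)
o(U) = 3 (o(U) = -2 + 5 = 3)
(-932 + (14 + 14*2))*o(-25) = (-932 + (14 + 14*2))*3 = (-932 + (14 + 28))*3 = (-932 + 42)*3 = -890*3 = -2670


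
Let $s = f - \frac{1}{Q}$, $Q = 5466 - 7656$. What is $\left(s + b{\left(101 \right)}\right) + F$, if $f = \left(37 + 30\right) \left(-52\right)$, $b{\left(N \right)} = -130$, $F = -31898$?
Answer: $- \frac{77771279}{2190} \approx -35512.0$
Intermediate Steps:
$Q = -2190$
$f = -3484$ ($f = 67 \left(-52\right) = -3484$)
$s = - \frac{7629959}{2190}$ ($s = -3484 - \frac{1}{-2190} = -3484 - - \frac{1}{2190} = -3484 + \frac{1}{2190} = - \frac{7629959}{2190} \approx -3484.0$)
$\left(s + b{\left(101 \right)}\right) + F = \left(- \frac{7629959}{2190} - 130\right) - 31898 = - \frac{7914659}{2190} - 31898 = - \frac{77771279}{2190}$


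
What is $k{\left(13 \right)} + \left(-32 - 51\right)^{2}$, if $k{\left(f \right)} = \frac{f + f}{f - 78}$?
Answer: $\frac{34443}{5} \approx 6888.6$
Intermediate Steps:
$k{\left(f \right)} = \frac{2 f}{-78 + f}$
$k{\left(13 \right)} + \left(-32 - 51\right)^{2} = 2 \cdot 13 \frac{1}{-78 + 13} + \left(-32 - 51\right)^{2} = 2 \cdot 13 \frac{1}{-65} + \left(-83\right)^{2} = 2 \cdot 13 \left(- \frac{1}{65}\right) + 6889 = - \frac{2}{5} + 6889 = \frac{34443}{5}$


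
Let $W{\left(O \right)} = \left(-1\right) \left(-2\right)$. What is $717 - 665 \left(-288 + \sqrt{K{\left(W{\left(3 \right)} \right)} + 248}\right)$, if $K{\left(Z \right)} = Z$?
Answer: $192237 - 3325 \sqrt{10} \approx 1.8172 \cdot 10^{5}$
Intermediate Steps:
$W{\left(O \right)} = 2$
$717 - 665 \left(-288 + \sqrt{K{\left(W{\left(3 \right)} \right)} + 248}\right) = 717 - 665 \left(-288 + \sqrt{2 + 248}\right) = 717 - 665 \left(-288 + \sqrt{250}\right) = 717 - 665 \left(-288 + 5 \sqrt{10}\right) = 717 + \left(191520 - 3325 \sqrt{10}\right) = 192237 - 3325 \sqrt{10}$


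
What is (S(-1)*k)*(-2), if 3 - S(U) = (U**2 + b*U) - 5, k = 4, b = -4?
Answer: -24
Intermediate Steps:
S(U) = 8 - U**2 + 4*U (S(U) = 3 - ((U**2 - 4*U) - 5) = 3 - (-5 + U**2 - 4*U) = 3 + (5 - U**2 + 4*U) = 8 - U**2 + 4*U)
(S(-1)*k)*(-2) = ((8 - 1*(-1)**2 + 4*(-1))*4)*(-2) = ((8 - 1*1 - 4)*4)*(-2) = ((8 - 1 - 4)*4)*(-2) = (3*4)*(-2) = 12*(-2) = -24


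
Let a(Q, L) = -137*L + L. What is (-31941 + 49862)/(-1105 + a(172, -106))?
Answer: 17921/13311 ≈ 1.3463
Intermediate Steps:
a(Q, L) = -136*L
(-31941 + 49862)/(-1105 + a(172, -106)) = (-31941 + 49862)/(-1105 - 136*(-106)) = 17921/(-1105 + 14416) = 17921/13311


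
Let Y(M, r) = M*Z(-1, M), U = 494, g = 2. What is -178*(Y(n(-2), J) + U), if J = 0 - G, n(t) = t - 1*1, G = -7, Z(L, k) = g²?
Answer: -85796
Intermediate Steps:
Z(L, k) = 4 (Z(L, k) = 2² = 4)
n(t) = -1 + t (n(t) = t - 1 = -1 + t)
J = 7 (J = 0 - 1*(-7) = 0 + 7 = 7)
Y(M, r) = 4*M (Y(M, r) = M*4 = 4*M)
-178*(Y(n(-2), J) + U) = -178*(4*(-1 - 2) + 494) = -178*(4*(-3) + 494) = -178*(-12 + 494) = -178*482 = -85796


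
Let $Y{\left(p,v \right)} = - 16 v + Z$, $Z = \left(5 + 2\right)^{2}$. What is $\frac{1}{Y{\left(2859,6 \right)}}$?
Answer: $- \frac{1}{47} \approx -0.021277$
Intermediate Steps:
$Z = 49$ ($Z = 7^{2} = 49$)
$Y{\left(p,v \right)} = 49 - 16 v$ ($Y{\left(p,v \right)} = - 16 v + 49 = 49 - 16 v$)
$\frac{1}{Y{\left(2859,6 \right)}} = \frac{1}{49 - 96} = \frac{1}{-47} = - \frac{1}{47}$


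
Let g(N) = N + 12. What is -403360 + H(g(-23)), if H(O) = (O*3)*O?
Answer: -402997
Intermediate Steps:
g(N) = 12 + N
H(O) = 3*O² (H(O) = (3*O)*O = 3*O²)
-403360 + H(g(-23)) = -403360 + 3*(12 - 23)² = -403360 + 3*(-11)² = -403360 + 3*121 = -403360 + 363 = -402997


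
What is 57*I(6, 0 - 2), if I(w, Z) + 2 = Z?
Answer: -228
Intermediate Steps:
I(w, Z) = -2 + Z
57*I(6, 0 - 2) = 57*(-2 + (0 - 2)) = 57*(-2 - 2) = 57*(-4) = -228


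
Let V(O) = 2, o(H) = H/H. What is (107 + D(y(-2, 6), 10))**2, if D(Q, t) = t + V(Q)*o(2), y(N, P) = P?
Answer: 14161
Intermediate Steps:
o(H) = 1
D(Q, t) = 2 + t (D(Q, t) = t + 2*1 = t + 2 = 2 + t)
(107 + D(y(-2, 6), 10))**2 = (107 + (2 + 10))**2 = (107 + 12)**2 = 119**2 = 14161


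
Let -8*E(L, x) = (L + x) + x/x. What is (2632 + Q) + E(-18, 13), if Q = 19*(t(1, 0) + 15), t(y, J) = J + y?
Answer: 5873/2 ≈ 2936.5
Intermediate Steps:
E(L, x) = -⅛ - L/8 - x/8 (E(L, x) = -((L + x) + x/x)/8 = -((L + x) + 1)/8 = -(1 + L + x)/8 = -⅛ - L/8 - x/8)
Q = 304 (Q = 19*((0 + 1) + 15) = 19*(1 + 15) = 19*16 = 304)
(2632 + Q) + E(-18, 13) = (2632 + 304) + (-⅛ - ⅛*(-18) - ⅛*13) = 2936 + (-⅛ + 9/4 - 13/8) = 2936 + ½ = 5873/2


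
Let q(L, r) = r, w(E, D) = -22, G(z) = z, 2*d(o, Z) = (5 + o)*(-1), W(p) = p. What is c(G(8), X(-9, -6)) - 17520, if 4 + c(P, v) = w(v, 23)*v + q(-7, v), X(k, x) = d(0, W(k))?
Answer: -34943/2 ≈ -17472.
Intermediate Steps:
d(o, Z) = -5/2 - o/2 (d(o, Z) = ((5 + o)*(-1))/2 = (-5 - o)/2 = -5/2 - o/2)
X(k, x) = -5/2 (X(k, x) = -5/2 - ½*0 = -5/2 + 0 = -5/2)
c(P, v) = -4 - 21*v (c(P, v) = -4 + (-22*v + v) = -4 - 21*v)
c(G(8), X(-9, -6)) - 17520 = (-4 - 21*(-5/2)) - 17520 = (-4 + 105/2) - 17520 = 97/2 - 17520 = -34943/2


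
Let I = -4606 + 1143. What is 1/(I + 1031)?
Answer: -1/2432 ≈ -0.00041118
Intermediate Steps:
I = -3463
1/(I + 1031) = 1/(-3463 + 1031) = 1/(-2432) = -1/2432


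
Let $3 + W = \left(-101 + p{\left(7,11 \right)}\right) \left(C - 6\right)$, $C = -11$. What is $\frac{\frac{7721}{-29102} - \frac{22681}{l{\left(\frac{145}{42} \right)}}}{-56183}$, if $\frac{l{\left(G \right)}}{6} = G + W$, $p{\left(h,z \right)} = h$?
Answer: $\frac{270462451}{5777276510890} \approx 4.6815 \cdot 10^{-5}$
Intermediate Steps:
$W = 1595$ ($W = -3 + \left(-101 + 7\right) \left(-11 - 6\right) = -3 - -1598 = -3 + 1598 = 1595$)
$l{\left(G \right)} = 9570 + 6 G$ ($l{\left(G \right)} = 6 \left(G + 1595\right) = 6 \left(1595 + G\right) = 9570 + 6 G$)
$\frac{\frac{7721}{-29102} - \frac{22681}{l{\left(\frac{145}{42} \right)}}}{-56183} = \frac{\frac{7721}{-29102} - \frac{22681}{9570 + 6 \cdot \frac{145}{42}}}{-56183} = \left(7721 \left(- \frac{1}{29102}\right) - \frac{22681}{9570 + 6 \cdot 145 \cdot \frac{1}{42}}\right) \left(- \frac{1}{56183}\right) = \left(- \frac{7721}{29102} - \frac{22681}{9570 + 6 \cdot \frac{145}{42}}\right) \left(- \frac{1}{56183}\right) = \left(- \frac{7721}{29102} - \frac{22681}{9570 + \frac{145}{7}}\right) \left(- \frac{1}{56183}\right) = \left(- \frac{7721}{29102} - \frac{22681}{\frac{67135}{7}}\right) \left(- \frac{1}{56183}\right) = \left(- \frac{7721}{29102} - \frac{158767}{67135}\right) \left(- \frac{1}{56183}\right) = \left(- \frac{5138786569}{1953762770}\right) \left(- \frac{1}{56183}\right) = \frac{270462451}{5777276510890}$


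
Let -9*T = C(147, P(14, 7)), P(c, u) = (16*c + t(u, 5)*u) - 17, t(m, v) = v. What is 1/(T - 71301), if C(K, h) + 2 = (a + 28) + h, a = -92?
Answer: -9/641885 ≈ -1.4021e-5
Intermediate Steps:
P(c, u) = -17 + 5*u + 16*c (P(c, u) = (16*c + 5*u) - 17 = (5*u + 16*c) - 17 = -17 + 5*u + 16*c)
C(K, h) = -66 + h (C(K, h) = -2 + ((-92 + 28) + h) = -2 + (-64 + h) = -66 + h)
T = -176/9 (T = -(-66 + (-17 + 5*7 + 16*14))/9 = -(-66 + (-17 + 35 + 224))/9 = -(-66 + 242)/9 = -⅑*176 = -176/9 ≈ -19.556)
1/(T - 71301) = 1/(-176/9 - 71301) = 1/(-641885/9) = -9/641885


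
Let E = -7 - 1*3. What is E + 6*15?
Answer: 80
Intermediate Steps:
E = -10 (E = -7 - 3 = -10)
E + 6*15 = -10 + 6*15 = -10 + 90 = 80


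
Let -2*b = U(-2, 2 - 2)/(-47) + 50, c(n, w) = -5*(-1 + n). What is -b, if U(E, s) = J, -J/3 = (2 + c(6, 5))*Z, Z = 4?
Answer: 1037/47 ≈ 22.064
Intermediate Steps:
c(n, w) = 5 - 5*n
J = 276 (J = -3*(2 + (5 - 5*6))*4 = -3*(2 + (5 - 30))*4 = -3*(2 - 25)*4 = -(-69)*4 = -3*(-92) = 276)
U(E, s) = 276
b = -1037/47 (b = -(276/(-47) + 50)/2 = -(-1/47*276 + 50)/2 = -(-276/47 + 50)/2 = -1/2*2074/47 = -1037/47 ≈ -22.064)
-b = -1*(-1037/47) = 1037/47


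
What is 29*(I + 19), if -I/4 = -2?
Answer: 783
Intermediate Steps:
I = 8 (I = -4*(-2) = 8)
29*(I + 19) = 29*(8 + 19) = 29*27 = 783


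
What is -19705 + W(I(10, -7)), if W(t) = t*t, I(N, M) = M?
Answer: -19656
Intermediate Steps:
W(t) = t²
-19705 + W(I(10, -7)) = -19705 + (-7)² = -19705 + 49 = -19656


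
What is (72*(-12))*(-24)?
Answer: 20736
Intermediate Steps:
(72*(-12))*(-24) = -864*(-24) = 20736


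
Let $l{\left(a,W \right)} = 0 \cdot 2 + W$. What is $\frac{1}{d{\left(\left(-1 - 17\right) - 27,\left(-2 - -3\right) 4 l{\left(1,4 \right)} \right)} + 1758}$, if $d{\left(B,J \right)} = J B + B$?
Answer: $\frac{1}{993} \approx 0.0010071$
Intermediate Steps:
$l{\left(a,W \right)} = W$ ($l{\left(a,W \right)} = 0 + W = W$)
$d{\left(B,J \right)} = B + B J$ ($d{\left(B,J \right)} = B J + B = B + B J$)
$\frac{1}{d{\left(\left(-1 - 17\right) - 27,\left(-2 - -3\right) 4 l{\left(1,4 \right)} \right)} + 1758} = \frac{1}{\left(\left(-1 - 17\right) - 27\right) \left(1 + \left(-2 - -3\right) 4 \cdot 4\right) + 1758} = \frac{1}{\left(-18 - 27\right) \left(1 + \left(-2 + 3\right) 4 \cdot 4\right) + 1758} = \frac{1}{- 45 \left(1 + 1 \cdot 4 \cdot 4\right) + 1758} = \frac{1}{- 45 \left(1 + 4 \cdot 4\right) + 1758} = \frac{1}{- 45 \left(1 + 16\right) + 1758} = \frac{1}{\left(-45\right) 17 + 1758} = \frac{1}{-765 + 1758} = \frac{1}{993}$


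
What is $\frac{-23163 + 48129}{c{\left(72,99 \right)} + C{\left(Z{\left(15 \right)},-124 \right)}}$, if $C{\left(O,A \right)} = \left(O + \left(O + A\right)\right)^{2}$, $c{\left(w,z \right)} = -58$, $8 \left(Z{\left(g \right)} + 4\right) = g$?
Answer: $\frac{399456}{262241} \approx 1.5232$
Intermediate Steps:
$Z{\left(g \right)} = -4 + \frac{g}{8}$
$C{\left(O,A \right)} = \left(A + 2 O\right)^{2}$ ($C{\left(O,A \right)} = \left(O + \left(A + O\right)\right)^{2} = \left(A + 2 O\right)^{2}$)
$\frac{-23163 + 48129}{c{\left(72,99 \right)} + C{\left(Z{\left(15 \right)},-124 \right)}} = \frac{-23163 + 48129}{-58 + \left(-124 + 2 \left(-4 + \frac{1}{8} \cdot 15\right)\right)^{2}} = \frac{24966}{-58 + \left(-124 + 2 \left(-4 + \frac{15}{8}\right)\right)^{2}} = \frac{24966}{-58 + \left(-124 + 2 \left(- \frac{17}{8}\right)\right)^{2}} = \frac{24966}{-58 + \left(-124 - \frac{17}{4}\right)^{2}} = \frac{24966}{-58 + \left(- \frac{513}{4}\right)^{2}} = \frac{24966}{-58 + \frac{263169}{16}} = \frac{24966}{\frac{262241}{16}} = 24966 \cdot \frac{16}{262241} = \frac{399456}{262241}$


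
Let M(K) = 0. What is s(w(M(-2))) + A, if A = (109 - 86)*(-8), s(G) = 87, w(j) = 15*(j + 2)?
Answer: -97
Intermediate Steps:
w(j) = 30 + 15*j (w(j) = 15*(2 + j) = 30 + 15*j)
A = -184 (A = 23*(-8) = -184)
s(w(M(-2))) + A = 87 - 184 = -97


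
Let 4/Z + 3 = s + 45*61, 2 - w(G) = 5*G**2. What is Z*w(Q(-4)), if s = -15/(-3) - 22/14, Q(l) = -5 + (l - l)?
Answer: -574/3203 ≈ -0.17921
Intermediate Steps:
Q(l) = -5 (Q(l) = -5 + 0 = -5)
s = 24/7 (s = -15*(-1/3) - 22*1/14 = 5 - 11/7 = 24/7 ≈ 3.4286)
w(G) = 2 - 5*G**2
Z = 14/9609 (Z = 4/(-3 + (24/7 + 45*61)) = 4/(-3 + (24/7 + 2745)) = 4/(-3 + 19239/7) = 4/(19218/7) = 4*(7/19218) = 14/9609 ≈ 0.0014570)
Z*w(Q(-4)) = 14*(2 - 5*(-5)**2)/9609 = 14*(2 - 5*25)/9609 = 14*(2 - 125)/9609 = (14/9609)*(-123) = -574/3203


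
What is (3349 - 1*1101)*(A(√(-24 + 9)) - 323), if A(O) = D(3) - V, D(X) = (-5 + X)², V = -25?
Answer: -660912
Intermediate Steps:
A(O) = 29 (A(O) = (-5 + 3)² - 1*(-25) = (-2)² + 25 = 4 + 25 = 29)
(3349 - 1*1101)*(A(√(-24 + 9)) - 323) = (3349 - 1*1101)*(29 - 323) = (3349 - 1101)*(-294) = 2248*(-294) = -660912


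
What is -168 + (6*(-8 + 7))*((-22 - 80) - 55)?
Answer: 774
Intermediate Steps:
-168 + (6*(-8 + 7))*((-22 - 80) - 55) = -168 + (6*(-1))*(-102 - 55) = -168 - 6*(-157) = -168 + 942 = 774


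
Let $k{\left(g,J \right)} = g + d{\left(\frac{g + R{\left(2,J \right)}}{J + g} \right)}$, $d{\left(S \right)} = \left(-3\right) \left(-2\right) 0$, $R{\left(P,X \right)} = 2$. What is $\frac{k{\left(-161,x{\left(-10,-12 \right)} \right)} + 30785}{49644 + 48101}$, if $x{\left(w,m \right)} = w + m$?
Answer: $\frac{30624}{97745} \approx 0.3133$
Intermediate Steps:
$d{\left(S \right)} = 0$ ($d{\left(S \right)} = 6 \cdot 0 = 0$)
$x{\left(w,m \right)} = m + w$
$k{\left(g,J \right)} = g$ ($k{\left(g,J \right)} = g + 0 = g$)
$\frac{k{\left(-161,x{\left(-10,-12 \right)} \right)} + 30785}{49644 + 48101} = \frac{-161 + 30785}{49644 + 48101} = \frac{30624}{97745}$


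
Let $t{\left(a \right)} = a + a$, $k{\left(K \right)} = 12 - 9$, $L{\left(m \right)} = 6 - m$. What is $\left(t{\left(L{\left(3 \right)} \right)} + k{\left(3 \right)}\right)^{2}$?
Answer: $81$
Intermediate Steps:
$k{\left(K \right)} = 3$
$t{\left(a \right)} = 2 a$
$\left(t{\left(L{\left(3 \right)} \right)} + k{\left(3 \right)}\right)^{2} = \left(2 \left(6 - 3\right) + 3\right)^{2} = \left(2 \cdot 3 + 3\right)^{2} = \left(6 + 3\right)^{2} = 9^{2} = 81$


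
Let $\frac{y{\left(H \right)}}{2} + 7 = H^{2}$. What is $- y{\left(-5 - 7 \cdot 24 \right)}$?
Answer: $-59844$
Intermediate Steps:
$y{\left(H \right)} = -14 + 2 H^{2}$
$- y{\left(-5 - 7 \cdot 24 \right)} = - (-14 + 2 \left(-5 - 7 \cdot 24\right)^{2}) = - (-14 + 2 \left(-5 - 168\right)^{2}) = - (-14 + 2 \left(-173\right)^{2}) = - (-14 + 2 \cdot 29929) = - (-14 + 59858) = \left(-1\right) 59844 = -59844$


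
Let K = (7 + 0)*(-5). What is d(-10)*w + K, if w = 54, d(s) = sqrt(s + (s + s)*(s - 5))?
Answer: -35 + 54*sqrt(290) ≈ 884.59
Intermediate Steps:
d(s) = sqrt(s + 2*s*(-5 + s)) (d(s) = sqrt(s + (2*s)*(-5 + s)) = sqrt(s + 2*s*(-5 + s)))
K = -35 (K = 7*(-5) = -35)
d(-10)*w + K = sqrt(-10*(-9 + 2*(-10)))*54 - 35 = sqrt(-10*(-9 - 20))*54 - 35 = sqrt(-10*(-29))*54 - 35 = sqrt(290)*54 - 35 = 54*sqrt(290) - 35 = -35 + 54*sqrt(290)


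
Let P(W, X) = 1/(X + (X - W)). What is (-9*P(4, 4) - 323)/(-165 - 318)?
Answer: 1301/1932 ≈ 0.67340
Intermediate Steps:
P(W, X) = 1/(-W + 2*X)
(-9*P(4, 4) - 323)/(-165 - 318) = (-(-9)/(4 - 2*4) - 323)/(-165 - 318) = (-(-9)/(4 - 8) - 323)/(-483) = (-(-9)/(-4) - 323)*(-1/483) = (-(-9)*(-1)/4 - 323)*(-1/483) = (-9*1/4 - 323)*(-1/483) = (-9/4 - 323)*(-1/483) = -1301/4*(-1/483) = 1301/1932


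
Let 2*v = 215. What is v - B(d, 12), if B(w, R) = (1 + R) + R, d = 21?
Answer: 165/2 ≈ 82.500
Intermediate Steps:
v = 215/2 (v = (½)*215 = 215/2 ≈ 107.50)
B(w, R) = 1 + 2*R
v - B(d, 12) = 215/2 - (1 + 2*12) = 215/2 - (1 + 24) = 215/2 - 1*25 = 215/2 - 25 = 165/2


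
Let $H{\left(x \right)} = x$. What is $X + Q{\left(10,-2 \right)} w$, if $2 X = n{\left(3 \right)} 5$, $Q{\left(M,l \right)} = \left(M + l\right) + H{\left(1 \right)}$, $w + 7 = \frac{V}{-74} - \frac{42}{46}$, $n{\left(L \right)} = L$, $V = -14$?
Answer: $- \frac{105549}{1702} \approx -62.015$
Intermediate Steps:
$w = - \frac{6573}{851}$ ($w = -7 - \left(- \frac{7}{37} + \frac{21}{23}\right) = -7 - \frac{616}{851} = - \frac{6573}{851} \approx -7.7239$)
$Q{\left(M,l \right)} = 1 + M + l$ ($Q{\left(M,l \right)} = \left(M + l\right) + 1 = 1 + M + l$)
$X = \frac{15}{2}$ ($X = \frac{3 \cdot 5}{2} = \frac{1}{2} \cdot 15 = \frac{15}{2} \approx 7.5$)
$X + Q{\left(10,-2 \right)} w = \frac{15}{2} + \left(1 + 10 - 2\right) \left(- \frac{6573}{851}\right) = \frac{15}{2} + 9 \left(- \frac{6573}{851}\right) = \frac{15}{2} - \frac{59157}{851} = - \frac{105549}{1702}$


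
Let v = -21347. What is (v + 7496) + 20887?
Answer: 7036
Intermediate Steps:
(v + 7496) + 20887 = (-21347 + 7496) + 20887 = -13851 + 20887 = 7036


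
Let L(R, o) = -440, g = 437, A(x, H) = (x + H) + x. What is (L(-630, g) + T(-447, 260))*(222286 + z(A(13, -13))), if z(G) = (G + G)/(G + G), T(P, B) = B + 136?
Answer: -9780628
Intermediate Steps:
A(x, H) = H + 2*x (A(x, H) = (H + x) + x = H + 2*x)
T(P, B) = 136 + B
z(G) = 1 (z(G) = (2*G)/((2*G)) = (2*G)*(1/(2*G)) = 1)
(L(-630, g) + T(-447, 260))*(222286 + z(A(13, -13))) = (-440 + (136 + 260))*(222286 + 1) = (-440 + 396)*222287 = -44*222287 = -9780628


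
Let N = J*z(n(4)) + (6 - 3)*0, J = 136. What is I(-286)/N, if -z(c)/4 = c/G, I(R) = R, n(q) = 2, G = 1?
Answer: 143/544 ≈ 0.26287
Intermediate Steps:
z(c) = -4*c (z(c) = -4*c/1 = -4*c)
N = -1088 (N = 136*(-4*2) + (6 - 3)*0 = 136*(-8) + 3*0 = -1088 + 0 = -1088)
I(-286)/N = -286/(-1088) = -286*(-1/1088) = 143/544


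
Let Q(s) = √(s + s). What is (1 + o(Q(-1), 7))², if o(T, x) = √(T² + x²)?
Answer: (1 + √47)² ≈ 61.711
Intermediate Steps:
Q(s) = √2*√s (Q(s) = √(2*s) = √2*√s)
(1 + o(Q(-1), 7))² = (1 + √((√2*√(-1))² + 7²))² = (1 + √((√2*I)² + 49))² = (1 + √((I*√2)² + 49))² = (1 + √(-2 + 49))² = (1 + √47)²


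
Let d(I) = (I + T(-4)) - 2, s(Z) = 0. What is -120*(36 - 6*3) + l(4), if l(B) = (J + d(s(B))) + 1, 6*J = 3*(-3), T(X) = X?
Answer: -4333/2 ≈ -2166.5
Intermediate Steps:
J = -3/2 (J = (3*(-3))/6 = (⅙)*(-9) = -3/2 ≈ -1.5000)
d(I) = -6 + I (d(I) = (I - 4) - 2 = (-4 + I) - 2 = -6 + I)
l(B) = -13/2 (l(B) = (-3/2 + (-6 + 0)) + 1 = (-3/2 - 6) + 1 = -15/2 + 1 = -13/2)
-120*(36 - 6*3) + l(4) = -120*(36 - 6*3) - 13/2 = -120*(36 - 18) - 13/2 = -120*18 - 13/2 = -2160 - 13/2 = -4333/2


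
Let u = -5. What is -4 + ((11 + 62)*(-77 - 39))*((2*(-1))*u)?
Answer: -84684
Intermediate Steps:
-4 + ((11 + 62)*(-77 - 39))*((2*(-1))*u) = -4 + ((11 + 62)*(-77 - 39))*((2*(-1))*(-5)) = -4 + (73*(-116))*(-2*(-5)) = -4 - 8468*10 = -4 - 84680 = -84684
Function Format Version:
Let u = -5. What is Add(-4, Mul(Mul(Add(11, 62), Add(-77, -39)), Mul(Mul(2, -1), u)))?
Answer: -84684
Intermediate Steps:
Add(-4, Mul(Mul(Add(11, 62), Add(-77, -39)), Mul(Mul(2, -1), u))) = Add(-4, Mul(Mul(Add(11, 62), Add(-77, -39)), Mul(Mul(2, -1), -5))) = Add(-4, Mul(Mul(73, -116), Mul(-2, -5))) = Add(-4, Mul(-8468, 10)) = Add(-4, -84680) = -84684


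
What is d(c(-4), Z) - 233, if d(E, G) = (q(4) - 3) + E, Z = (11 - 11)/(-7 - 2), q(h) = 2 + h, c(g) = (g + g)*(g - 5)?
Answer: -158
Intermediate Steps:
c(g) = 2*g*(-5 + g) (c(g) = (2*g)*(-5 + g) = 2*g*(-5 + g))
Z = 0 (Z = 0/(-9) = 0*(-⅑) = 0)
d(E, G) = 3 + E (d(E, G) = ((2 + 4) - 3) + E = (6 - 3) + E = 3 + E)
d(c(-4), Z) - 233 = (3 + 2*(-4)*(-5 - 4)) - 233 = (3 + 2*(-4)*(-9)) - 233 = (3 + 72) - 233 = 75 - 233 = -158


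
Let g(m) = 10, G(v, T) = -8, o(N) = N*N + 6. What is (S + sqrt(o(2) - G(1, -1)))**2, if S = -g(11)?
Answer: 118 - 60*sqrt(2) ≈ 33.147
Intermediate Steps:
o(N) = 6 + N**2 (o(N) = N**2 + 6 = 6 + N**2)
S = -10 (S = -1*10 = -10)
(S + sqrt(o(2) - G(1, -1)))**2 = (-10 + sqrt((6 + 2**2) - 1*(-8)))**2 = (-10 + sqrt((6 + 4) + 8))**2 = (-10 + sqrt(10 + 8))**2 = (-10 + sqrt(18))**2 = (-10 + 3*sqrt(2))**2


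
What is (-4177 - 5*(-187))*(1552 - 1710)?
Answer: 512236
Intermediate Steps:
(-4177 - 5*(-187))*(1552 - 1710) = (-4177 + 935)*(-158) = -3242*(-158) = 512236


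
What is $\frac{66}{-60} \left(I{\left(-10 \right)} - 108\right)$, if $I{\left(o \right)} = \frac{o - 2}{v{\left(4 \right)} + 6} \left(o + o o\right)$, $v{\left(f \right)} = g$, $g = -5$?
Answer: $\frac{6534}{5} \approx 1306.8$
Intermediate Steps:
$v{\left(f \right)} = -5$
$I{\left(o \right)} = \left(-2 + o\right) \left(o + o^{2}\right)$ ($I{\left(o \right)} = \frac{o - 2}{-5 + 6} \left(o + o o\right) = \frac{-2 + o}{1} \left(o + o^{2}\right) = \left(-2 + o\right) 1 \left(o + o^{2}\right) = \left(-2 + o\right) \left(o + o^{2}\right)$)
$\frac{66}{-60} \left(I{\left(-10 \right)} - 108\right) = \frac{66}{-60} \left(- 10 \left(-2 + \left(-10\right)^{2} - -10\right) - 108\right) = 66 \left(- \frac{1}{60}\right) \left(- 10 \left(-2 + 100 + 10\right) - 108\right) = - \frac{11 \left(\left(-10\right) 108 - 108\right)}{10} = - \frac{11 \left(-1080 - 108\right)}{10} = \left(- \frac{11}{10}\right) \left(-1188\right) = \frac{6534}{5}$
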